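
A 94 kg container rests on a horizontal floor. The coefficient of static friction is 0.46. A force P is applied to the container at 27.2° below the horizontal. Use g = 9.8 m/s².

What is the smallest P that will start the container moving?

N = m g + P sin α (the push presses the container into the horizontal floor).
At impending slip, P cos α = μ_s N = μ_s (m g + P sin α).
Solving: P (cos α − μ_s sin α) = μ_s m g → P = 0.46×921/(cos 27.2° − 0.46 sin 27.2°) = 424/0.6792 = 624 N.

P ≈ 624 N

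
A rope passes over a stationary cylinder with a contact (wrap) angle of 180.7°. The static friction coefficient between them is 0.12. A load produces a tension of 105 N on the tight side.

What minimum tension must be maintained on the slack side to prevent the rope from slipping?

Capstan equation at impending slip: T_tight/T_slack = e^{μβ}.
β = 180.7° = 3.154 rad; e^{μβ} = e^{0.12×3.154} = 1.46.
T_slack = T_tight / e^{μβ} = 105 / 1.46 = 71.9 N.

T_min ≈ 71.9 N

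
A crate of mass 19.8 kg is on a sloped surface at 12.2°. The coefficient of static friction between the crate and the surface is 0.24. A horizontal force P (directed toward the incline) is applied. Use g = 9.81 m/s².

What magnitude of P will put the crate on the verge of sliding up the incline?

At impending motion up the slope, friction acts down-slope at its limit: f = μ_s N.
Perpendicular to the incline: N = m g cos θ + P sin θ.
Along the incline: P cos θ = m g sin θ + μ_s N = m g sin θ + μ_s (m g cos θ + P sin θ).
Solving, P (cos θ − μ_s sin θ) = m g (sin θ + μ_s cos θ), so P = 19.8×9.81×(sin 12.2° + 0.24 cos 12.2°)/(cos 12.2° − 0.24 sin 12.2°) = 194×0.4459/0.9267 = 93.5 N.

P ≈ 93.5 N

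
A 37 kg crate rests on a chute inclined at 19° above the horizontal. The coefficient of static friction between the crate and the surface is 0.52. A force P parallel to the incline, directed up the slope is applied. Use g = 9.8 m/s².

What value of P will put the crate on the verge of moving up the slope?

P ≈ 296 N

At impending motion up the slope, friction acts down-slope at its limit: f = μ_s N.
P is parallel to the surface, so N = m g cos θ = 343 N.
Along the incline: P = m g sin θ + μ_s N = 118 + 0.52×343 = 296 N.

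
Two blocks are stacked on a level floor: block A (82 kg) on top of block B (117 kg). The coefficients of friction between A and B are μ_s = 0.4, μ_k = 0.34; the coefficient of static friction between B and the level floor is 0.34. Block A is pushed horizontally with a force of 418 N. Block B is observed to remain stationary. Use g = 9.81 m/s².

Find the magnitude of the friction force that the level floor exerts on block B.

f ≈ 274 N

Between the blocks, N₁ = m_A g = 804.4 N.
So the A–B interface can sustain at most μ_s N₁ = 321.8 N of static friction.
P = 418 N exceeds that limit, so A slips over B and the interface friction becomes kinetic: f₁ = μ_k N₁ = 0.34×804.4 = 274 N.
B experiences an equal 274 N forward from A (third law). B is in equilibrium, so the floor supplies f₂ = 274 N of static friction (limit μ_s(m_A+m_B)g = 663.7 N, not exceeded).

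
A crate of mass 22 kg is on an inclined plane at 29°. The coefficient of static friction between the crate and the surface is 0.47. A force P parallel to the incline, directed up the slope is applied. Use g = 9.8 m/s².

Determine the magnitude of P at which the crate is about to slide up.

P ≈ 193 N

At impending motion up the slope, friction acts down-slope at its limit: f = μ_s N.
P is parallel to the surface, so N = m g cos θ = 189 N.
Along the incline: P = m g sin θ + μ_s N = 105 + 0.47×189 = 193 N.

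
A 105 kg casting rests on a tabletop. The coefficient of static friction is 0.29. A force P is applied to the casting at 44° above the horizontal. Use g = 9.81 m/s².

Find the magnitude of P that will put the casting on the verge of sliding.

P ≈ 324 N

N = m g − P sin α (the pull lifts the casting).
At impending slip, P cos α = μ_s N = μ_s (m g − P sin α).
Solving: P (cos α + μ_s sin α) = μ_s m g → P = 0.29×1030/(cos 44° + 0.29 sin 44°) = 299/0.9208 = 324 N.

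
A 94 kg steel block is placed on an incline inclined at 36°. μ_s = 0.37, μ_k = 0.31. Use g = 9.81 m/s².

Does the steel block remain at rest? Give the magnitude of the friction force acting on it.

N = m g cos θ = 746 N.
Down-slope weight component: m g sin θ = 542 N.
μ_s N = 276 N.
542 > 276 N, so it slides; kinetic friction f = μ_k N = 0.31×746 = 231 N.

f ≈ 231 N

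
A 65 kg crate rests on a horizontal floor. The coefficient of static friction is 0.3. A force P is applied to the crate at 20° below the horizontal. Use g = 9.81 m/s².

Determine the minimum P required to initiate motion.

N = m g + P sin α (the push presses the crate into the horizontal floor).
At impending slip, P cos α = μ_s N = μ_s (m g + P sin α).
Solving: P (cos α − μ_s sin α) = μ_s m g → P = 0.3×638/(cos 20° − 0.3 sin 20°) = 191/0.8371 = 229 N.

P ≈ 229 N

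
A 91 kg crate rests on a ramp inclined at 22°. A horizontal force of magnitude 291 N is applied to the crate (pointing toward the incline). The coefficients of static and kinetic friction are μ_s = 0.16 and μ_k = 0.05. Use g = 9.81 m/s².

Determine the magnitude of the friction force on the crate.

f ≈ 64.6 N (up the incline)

Resolve perpendicular to the incline: N = m g cos θ + P sin θ = 91×9.81×cos 22° + 291×sin 22° = 936.7 N.
Along the incline, the net driving force (taking up-slope positive) is P cos θ − m g sin θ = 269.8 − 334.4 = -64.6 N, so equilibrium requires friction f = 64.6 N (up-slope).
The limit of static friction is μ_s N = 149.9 N.
|f_req| = 64.6 ≤ 149.9 N → the crate is in equilibrium; friction equals the required value.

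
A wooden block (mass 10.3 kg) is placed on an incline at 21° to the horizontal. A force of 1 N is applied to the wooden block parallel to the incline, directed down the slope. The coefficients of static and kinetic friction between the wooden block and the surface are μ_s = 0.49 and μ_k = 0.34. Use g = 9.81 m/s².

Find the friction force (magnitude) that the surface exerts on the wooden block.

Perpendicular to the surface, N = m g cos θ = 10.3·9.81·cos 21° = 94.33 N.
The friction needed for equilibrium is m g sin θ + P = 36.21 + 1 = 37.21 N, measured positive up-slope.
Maximum static friction available: μ_s N = 0.49 × 94.33 = 46.22 N.
Since |37.21| ≤ 46.22 N, the wooden block remains in static equilibrium and friction takes exactly the required value.

f ≈ 37.2 N (up the incline)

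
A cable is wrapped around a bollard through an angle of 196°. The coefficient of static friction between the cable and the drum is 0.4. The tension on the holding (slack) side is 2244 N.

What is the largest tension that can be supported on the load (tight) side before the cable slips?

T_max ≈ 8820 N

At impending slip the capstan equation gives T₂/T₁ = e^{μβ} with β in radians.
β = 196° × π/180 = 3.421 rad.
e^{μβ} = e^{0.4×3.421} = 3.929.
T₂ = T₁ · e^{μβ} = 2244 × 3.929 = 8820 N.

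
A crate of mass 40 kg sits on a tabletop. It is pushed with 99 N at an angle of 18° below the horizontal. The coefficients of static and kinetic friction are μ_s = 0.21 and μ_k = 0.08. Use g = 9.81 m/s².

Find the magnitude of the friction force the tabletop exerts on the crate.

f ≈ 33.8 N

The vertical component of P adds to the normal force: N = m g + P sin α = 392.4 + 30.59 = 423 N.
For equilibrium, f = P cos α = 99×cos 18° = 94.15 N.
The static-friction limit is μ_s N = 88.83 N.
94.15 > 88.83 N → the crate slides; f = μ_k N = 0.08×423 = 33.8 N.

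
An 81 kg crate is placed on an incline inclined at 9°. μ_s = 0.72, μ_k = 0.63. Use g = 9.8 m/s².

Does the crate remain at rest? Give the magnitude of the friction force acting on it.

N = m g cos θ = 784 N.
Down-slope weight component: m g sin θ = 124 N.
μ_s N = 564 N.
124 ≤ 564 N, so it stays put; friction = 124 N.

f ≈ 124 N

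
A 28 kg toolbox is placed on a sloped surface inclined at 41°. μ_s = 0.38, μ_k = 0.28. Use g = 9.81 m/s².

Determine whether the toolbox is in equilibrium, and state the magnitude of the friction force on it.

N = m g cos θ = 207 N.
Down-slope weight component: m g sin θ = 180 N.
μ_s N = 78.8 N.
180 > 78.8 N, so it slides; kinetic friction f = μ_k N = 0.28×207 = 58 N.

f ≈ 58 N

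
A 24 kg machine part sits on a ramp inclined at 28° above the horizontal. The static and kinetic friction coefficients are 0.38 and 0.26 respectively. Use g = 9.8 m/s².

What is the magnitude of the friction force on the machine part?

Normal force: N = m g cos θ = 24 × 9.8 × cos 28° = 207.7 N.
For equilibrium along the incline, friction must balance the weight component: f = m g sin θ = 110.4 N up the slope.
Static friction can supply at most μ_s N = 78.91 N.
Since |110.4| > 78.91 N, static friction cannot hold it; the machine part slides down the incline and kinetic friction applies: f = μ_k N = 0.26 × 207.7 = 54 N.

f ≈ 54 N (up the incline)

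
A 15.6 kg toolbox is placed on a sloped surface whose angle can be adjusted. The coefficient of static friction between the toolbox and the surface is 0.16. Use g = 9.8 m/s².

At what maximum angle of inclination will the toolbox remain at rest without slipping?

θ_max ≈ 9.09°

At the slip threshold, m g sin θ = μ_s · m g cos θ, so tan θ = μ_s.
θ_max = arctan(0.16) = 9.09°.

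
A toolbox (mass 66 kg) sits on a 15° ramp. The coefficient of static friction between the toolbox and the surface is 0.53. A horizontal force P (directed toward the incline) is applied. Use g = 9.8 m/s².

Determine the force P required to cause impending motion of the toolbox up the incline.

At impending motion up the slope, friction acts down-slope at its limit: f = μ_s N.
Perpendicular to the incline: N = m g cos θ + P sin θ.
Along the incline: P cos θ = m g sin θ + μ_s N = m g sin θ + μ_s (m g cos θ + P sin θ).
Solving, P (cos θ − μ_s sin θ) = m g (sin θ + μ_s cos θ), so P = 66×9.8×(sin 15° + 0.53 cos 15°)/(cos 15° − 0.53 sin 15°) = 647×0.7708/0.8288 = 602 N.

P ≈ 602 N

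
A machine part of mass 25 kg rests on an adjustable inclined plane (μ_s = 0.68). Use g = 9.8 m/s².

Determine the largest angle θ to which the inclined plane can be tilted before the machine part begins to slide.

At the slip threshold, m g sin θ = μ_s · m g cos θ, so tan θ = μ_s.
θ_max = arctan(0.68) = 34.2°.

θ_max ≈ 34.2°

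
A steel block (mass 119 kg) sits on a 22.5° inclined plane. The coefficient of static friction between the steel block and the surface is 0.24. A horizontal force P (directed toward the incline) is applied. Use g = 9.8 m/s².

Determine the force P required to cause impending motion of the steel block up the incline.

At impending motion up the slope, friction acts down-slope at its limit: f = μ_s N.
Perpendicular to the incline: N = m g cos θ + P sin θ.
Along the incline: P cos θ = m g sin θ + μ_s N = m g sin θ + μ_s (m g cos θ + P sin θ).
Solving, P (cos θ − μ_s sin θ) = m g (sin θ + μ_s cos θ), so P = 119×9.8×(sin 22.5° + 0.24 cos 22.5°)/(cos 22.5° − 0.24 sin 22.5°) = 1170×0.6044/0.832 = 847 N.

P ≈ 847 N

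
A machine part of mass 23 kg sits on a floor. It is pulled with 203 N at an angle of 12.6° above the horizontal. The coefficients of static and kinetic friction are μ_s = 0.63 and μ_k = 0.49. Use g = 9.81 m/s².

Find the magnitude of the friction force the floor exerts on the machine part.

N = m g − P sin α = 225.6 − 203×sin 12.6° = 181.3 N.
Horizontally, friction must balance P cos α = 198.1 N.
μ_s N = 0.63 × 181.3 = 114.2 N.
198.1 > 114.2 N → the machine part slides; f = μ_k N = 0.49×181.3 = 88.9 N.

f ≈ 88.9 N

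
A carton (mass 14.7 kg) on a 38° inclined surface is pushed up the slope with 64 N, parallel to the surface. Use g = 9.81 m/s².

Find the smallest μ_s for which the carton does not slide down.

N = m g cos θ = 113.6 N.
Friction must make up the shortfall along the incline: f = m g sin θ − P = 88.78 − 64 = 24.78 N.
At the threshold f = μ_s N, so μ_s,min = 24.78/113.6 = 0.218.

μ_s,min ≈ 0.218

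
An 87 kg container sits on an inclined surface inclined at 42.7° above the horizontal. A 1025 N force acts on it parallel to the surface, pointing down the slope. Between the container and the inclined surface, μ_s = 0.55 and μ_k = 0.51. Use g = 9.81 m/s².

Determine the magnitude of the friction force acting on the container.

Perpendicular to the surface, N = m g cos θ = 87·9.81·cos 42.7° = 627.2 N.
Parallel to the incline, ΣF = 0 gives f = m g sin θ + P = 578.8 + 1025 = 1604 N (up-slope positive).
Static friction can supply at most μ_s N = 345 N.
|1604| exceeds 345 N, so the container slips down-slope; friction is kinetic, f = μ_k N = 0.51×627.2 = 320 N.

f ≈ 320 N (up the incline)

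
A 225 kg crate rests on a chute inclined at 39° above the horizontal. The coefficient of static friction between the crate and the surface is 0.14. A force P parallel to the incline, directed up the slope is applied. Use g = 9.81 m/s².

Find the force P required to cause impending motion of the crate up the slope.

At impending motion up the slope, friction acts down-slope at its limit: f = μ_s N.
P is parallel to the surface, so N = m g cos θ = 1720 N.
Along the incline: P = m g sin θ + μ_s N = 1390 + 0.14×1720 = 1630 N.

P ≈ 1630 N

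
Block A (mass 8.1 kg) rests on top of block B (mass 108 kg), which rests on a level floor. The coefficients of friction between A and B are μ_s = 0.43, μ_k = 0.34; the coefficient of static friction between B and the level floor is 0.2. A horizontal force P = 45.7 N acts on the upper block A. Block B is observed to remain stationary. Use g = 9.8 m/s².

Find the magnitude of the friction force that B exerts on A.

f ≈ 27 N

Normal force at the A–B interface: N₁ = m_A g = 79.38 N.
So the A–B interface can sustain at most μ_s N₁ = 34.13 N of static friction.
P = 45.7 N exceeds that limit, so A slips over B and the interface friction becomes kinetic: f₁ = μ_k N₁ = 0.34×79.38 = 27 N.
B experiences an equal 27 N forward from A (third law). B is in equilibrium, so the floor supplies f₂ = 27 N of static friction (limit μ_s(m_A+m_B)g = 227.6 N, not exceeded).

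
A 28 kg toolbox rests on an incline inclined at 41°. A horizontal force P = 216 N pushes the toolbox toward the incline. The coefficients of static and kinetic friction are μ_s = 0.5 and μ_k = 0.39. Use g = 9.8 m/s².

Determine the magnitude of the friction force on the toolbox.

f ≈ 17 N (up the incline)

The horizontal push has a component P sin θ into the surface, so N = m g cos θ + P sin θ = 207.1 + 141.7 = 348.8 N.
Parallel to the incline: P cos θ − m g sin θ = 163 − 180 = -17.01 N; the friction needed to balance this is 17.01 N acting up the slope.
Maximum static friction: μ_s N = 0.5 × 348.8 = 174.4 N.
Since 17.01 N is within the 174.4 N limit, the toolbox stays put and friction is exactly 17 N.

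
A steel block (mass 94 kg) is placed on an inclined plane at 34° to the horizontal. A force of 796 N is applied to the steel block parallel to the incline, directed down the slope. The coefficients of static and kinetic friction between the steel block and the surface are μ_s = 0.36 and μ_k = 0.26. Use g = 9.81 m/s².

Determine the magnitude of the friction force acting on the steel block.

Perpendicular to the surface, N = m g cos θ = 94·9.81·cos 34° = 764.5 N.
For equilibrium along the incline the friction force must supply f = m g sin θ + P = 515.7 + 796 = 1312 N (positive meaning up-slope).
Maximum static friction available: μ_s N = 0.36 × 764.5 = 275.2 N.
Since |1312| > 275.2 N, static friction cannot hold it; the steel block slides down the incline and kinetic friction applies: f = μ_k N = 0.26 × 764.5 = 199 N.

f ≈ 199 N (up the incline)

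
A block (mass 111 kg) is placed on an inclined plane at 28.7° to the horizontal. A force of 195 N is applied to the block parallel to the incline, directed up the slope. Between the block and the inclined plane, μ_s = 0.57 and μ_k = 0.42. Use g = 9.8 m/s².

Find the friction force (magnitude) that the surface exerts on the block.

Perpendicular to the surface, N = m g cos θ = 111·9.8·cos 28.7° = 954.2 N.
The friction needed for equilibrium is m g sin θ − P = 522.4 − 195 = 327.4 N, measured positive up-slope.
The static-friction ceiling is μ_s N = 0.57 × 954.2 = 543.9 N.
Since |327.4| ≤ 543.9 N, the block remains in static equilibrium and friction takes exactly the required value.

f ≈ 327 N (up the incline)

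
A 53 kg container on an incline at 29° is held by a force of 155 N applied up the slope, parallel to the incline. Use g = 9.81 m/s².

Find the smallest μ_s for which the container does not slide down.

μ_s,min ≈ 0.213

N = m g cos θ = 454.7 N.
Friction must make up the shortfall along the incline: f = m g sin θ − P = 252.1 − 155 = 97.07 N.
At the threshold f = μ_s N, so μ_s,min = 97.07/454.7 = 0.213.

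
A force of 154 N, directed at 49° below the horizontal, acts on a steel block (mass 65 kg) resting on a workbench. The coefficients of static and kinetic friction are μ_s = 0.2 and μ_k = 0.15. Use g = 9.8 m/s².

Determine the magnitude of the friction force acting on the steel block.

f ≈ 101 N

Vertical equilibrium gives N = m g + P sin α = 753.2 N.
Horizontally, friction must balance P cos α = 101 N.
The static-friction limit is μ_s N = 150.6 N.
Since 101 N does not exceed the limit, the steel block stays at rest and f = 101 N.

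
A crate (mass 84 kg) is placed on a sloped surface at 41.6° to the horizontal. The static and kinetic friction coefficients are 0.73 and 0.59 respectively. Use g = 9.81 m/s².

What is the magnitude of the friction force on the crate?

Normal force: N = m g cos θ = 84 × 9.81 × cos 41.6° = 616.2 N.
For equilibrium along the incline, friction must balance the weight component: f = m g sin θ = 547.1 N up the slope.
The static-friction ceiling is μ_s N = 0.73 × 616.2 = 449.8 N.
|547.1| exceeds 449.8 N, so the crate slips down-slope; friction is kinetic, f = μ_k N = 0.59×616.2 = 364 N.

f ≈ 364 N (up the incline)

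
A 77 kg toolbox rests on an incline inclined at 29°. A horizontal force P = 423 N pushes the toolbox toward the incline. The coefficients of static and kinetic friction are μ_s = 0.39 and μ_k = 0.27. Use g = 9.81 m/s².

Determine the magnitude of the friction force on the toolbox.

f ≈ 3.75 N (down the incline)

Normal direction: N = m g cos θ + P sin θ = 865.7 N.
Along the incline, the net driving force (taking up-slope positive) is P cos θ − m g sin θ = 370 − 366.2 = 3.753 N, so equilibrium requires friction f = -3.753 N (down-slope).
Maximum static friction: μ_s N = 0.39 × 865.7 = 337.6 N.
Since 3.753 N is within the 337.6 N limit, the toolbox stays put and friction is exactly 3.75 N.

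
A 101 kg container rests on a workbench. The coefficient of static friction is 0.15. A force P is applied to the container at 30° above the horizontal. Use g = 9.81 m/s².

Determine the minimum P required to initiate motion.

N = m g − P sin α (the pull lifts the container).
At impending slip, P cos α = μ_s N = μ_s (m g − P sin α).
Solving: P (cos α + μ_s sin α) = μ_s m g → P = 0.15×991/(cos 30° + 0.15 sin 30°) = 149/0.941 = 158 N.

P ≈ 158 N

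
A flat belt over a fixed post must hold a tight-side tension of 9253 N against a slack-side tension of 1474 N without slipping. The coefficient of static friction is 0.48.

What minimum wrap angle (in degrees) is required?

β_min ≈ 219°

T₂/T₁ = e^{μβ} → β = ln(T₂/T₁)/μ.
β = ln(9253/1474)/0.48 = 1.837/0.48 = 3.827 rad.
In degrees: β = 3.827 × 180/π = 219°.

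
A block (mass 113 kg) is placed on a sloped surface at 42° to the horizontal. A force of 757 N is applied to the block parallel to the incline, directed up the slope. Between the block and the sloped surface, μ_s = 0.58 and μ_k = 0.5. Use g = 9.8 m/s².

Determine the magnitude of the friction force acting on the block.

Normal force: N = m g cos θ = 113 × 9.8 × cos 42° = 823 N.
Parallel to the incline, ΣF = 0 gives f = m g sin θ − P = 741 − 757 = -16 N (up-slope positive).
Maximum static friction available: μ_s N = 0.58 × 823 = 477.3 N.
Since |-16| ≤ 477.3 N, the block remains in static equilibrium and friction takes exactly the required value.

f ≈ 16 N (down the incline)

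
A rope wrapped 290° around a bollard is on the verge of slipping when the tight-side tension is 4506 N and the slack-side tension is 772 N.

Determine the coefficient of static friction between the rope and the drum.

T₂/T₁ = e^{μβ} → μ = ln(T₂/T₁)/β.
β = 290° = 5.061 rad.
μ = ln(4506/772)/5.061 = ln(5.837)/5.061 = 0.349.

μ ≈ 0.349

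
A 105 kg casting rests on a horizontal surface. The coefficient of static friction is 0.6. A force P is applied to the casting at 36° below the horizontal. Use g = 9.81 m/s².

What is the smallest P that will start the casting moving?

P ≈ 1350 N

N = m g + P sin α (the push presses the casting into the horizontal surface).
At impending slip, P cos α = μ_s N = μ_s (m g + P sin α).
Solving: P (cos α − μ_s sin α) = μ_s m g → P = 0.6×1030/(cos 36° − 0.6 sin 36°) = 618/0.4563 = 1350 N.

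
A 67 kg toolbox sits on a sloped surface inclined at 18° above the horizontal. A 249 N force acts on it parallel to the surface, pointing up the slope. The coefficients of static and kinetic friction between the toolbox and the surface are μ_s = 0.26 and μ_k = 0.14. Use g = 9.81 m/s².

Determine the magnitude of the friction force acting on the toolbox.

f ≈ 45.9 N (down the incline)

The normal reaction is N = m g cos θ = 625.1 N.
The friction needed for equilibrium is m g sin θ − P = 203.1 − 249 = -45.89 N, measured positive up-slope.
Static friction can supply at most μ_s N = 162.5 N.
Since |-45.89| ≤ 162.5 N, the toolbox remains in static equilibrium and friction takes exactly the required value.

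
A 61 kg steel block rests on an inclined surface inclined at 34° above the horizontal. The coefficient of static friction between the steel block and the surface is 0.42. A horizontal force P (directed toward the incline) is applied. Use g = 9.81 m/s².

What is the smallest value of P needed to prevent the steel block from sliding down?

P_min ≈ 119 N

The steel block tends to slide down (tan θ > μ_s), so at the point of impending slip friction acts up-slope at its limit: f = μ_s N.
Perpendicular to the incline: N = m g cos θ + P sin θ.
Along the incline: P cos θ + μ_s N = m g sin θ, i.e. P cos θ + μ_s (m g cos θ + P sin θ) = m g sin θ.
Solving, P (cos θ + μ_s sin θ) = m g (sin θ − μ_s cos θ), so P = 598×0.211/1.064 = 119 N.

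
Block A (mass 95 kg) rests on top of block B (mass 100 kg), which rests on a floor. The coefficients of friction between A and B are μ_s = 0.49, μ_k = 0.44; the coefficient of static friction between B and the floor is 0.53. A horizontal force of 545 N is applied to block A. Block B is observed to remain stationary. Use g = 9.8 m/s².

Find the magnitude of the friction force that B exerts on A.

f ≈ 410 N

The normal force B exerts on A is simply A's weight, N₁ = 931 N.
Maximum static friction on A from B: μ_s N₁ = 0.49×931 = 456.2 N.
P = 545 N exceeds that limit, so A slips over B and the interface friction becomes kinetic: f₁ = μ_k N₁ = 0.44×931 = 410 N.
By Newton's third law B feels 410 N forward from A. With B stationary, the floor's static friction on B balances it: f₂ = 410 N (well within μ_s(m_A+m_B)g = 1013 N).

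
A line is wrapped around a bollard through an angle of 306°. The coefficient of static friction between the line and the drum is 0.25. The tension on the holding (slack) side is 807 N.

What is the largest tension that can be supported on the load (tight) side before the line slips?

At impending slip the capstan equation gives T₂/T₁ = e^{μβ} with β in radians.
β = 306° × π/180 = 5.341 rad.
e^{μβ} = e^{0.25×5.341} = 3.801.
T₂ = T₁ · e^{μβ} = 807 × 3.801 = 3070 N.

T_max ≈ 3070 N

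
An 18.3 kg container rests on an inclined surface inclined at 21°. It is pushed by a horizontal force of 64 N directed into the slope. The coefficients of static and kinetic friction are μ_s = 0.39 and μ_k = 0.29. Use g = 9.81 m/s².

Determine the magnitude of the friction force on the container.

f ≈ 4.59 N (up the incline)

Resolve perpendicular to the incline: N = m g cos θ + P sin θ = 18.3×9.81×cos 21° + 64×sin 21° = 190.5 N.
Along the incline, the net driving force (taking up-slope positive) is P cos θ − m g sin θ = 59.75 − 64.34 = -4.586 N, so equilibrium requires friction f = 4.586 N (up-slope).
Maximum static friction: μ_s N = 0.39 × 190.5 = 74.31 N.
|f_req| = 4.586 ≤ 74.31 N → the container is in equilibrium; friction equals the required value.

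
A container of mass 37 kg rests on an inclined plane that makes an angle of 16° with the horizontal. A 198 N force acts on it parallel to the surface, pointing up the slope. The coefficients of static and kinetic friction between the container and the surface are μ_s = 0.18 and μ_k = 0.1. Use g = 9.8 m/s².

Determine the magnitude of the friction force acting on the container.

The normal reaction is N = m g cos θ = 348.6 N.
Parallel to the incline, ΣF = 0 gives f = m g sin θ − P = 99.95 − 198 = -98.05 N (up-slope positive).
The static-friction ceiling is μ_s N = 0.18 × 348.6 = 62.74 N.
Since |-98.05| > 62.74 N, static friction cannot hold it; the container slides up the incline and kinetic friction applies: f = μ_k N = 0.1 × 348.6 = 34.9 N.

f ≈ 34.9 N (down the incline)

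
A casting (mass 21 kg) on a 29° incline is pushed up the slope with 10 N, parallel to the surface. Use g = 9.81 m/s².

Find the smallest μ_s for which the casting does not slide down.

μ_s,min ≈ 0.499

N = m g cos θ = 180.2 N.
Friction must make up the shortfall along the incline: f = m g sin θ − P = 99.88 − 10 = 89.88 N.
At the threshold f = μ_s N, so μ_s,min = 89.88/180.2 = 0.499.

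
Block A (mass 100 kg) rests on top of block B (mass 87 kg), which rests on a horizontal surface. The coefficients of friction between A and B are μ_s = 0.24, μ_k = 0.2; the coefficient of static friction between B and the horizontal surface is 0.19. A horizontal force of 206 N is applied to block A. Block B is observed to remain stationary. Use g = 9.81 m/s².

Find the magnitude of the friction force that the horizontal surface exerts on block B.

Between the blocks, N₁ = m_A g = 981 N.
So the A–B interface can sustain at most μ_s N₁ = 235.4 N of static friction.
Since P = 206 N ≤ 235.4 N, A does not slip on B; friction on A equals P = 206 N.
B experiences an equal 206 N forward from A (third law). B is in equilibrium, so the floor supplies f₂ = 206 N of static friction (limit μ_s(m_A+m_B)g = 348.5 N, not exceeded).

f ≈ 206 N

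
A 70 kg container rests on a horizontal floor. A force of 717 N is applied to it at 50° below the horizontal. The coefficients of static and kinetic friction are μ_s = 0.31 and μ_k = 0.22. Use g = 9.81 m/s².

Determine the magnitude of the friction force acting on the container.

f ≈ 272 N

The vertical component of P adds to the normal force: N = m g + P sin α = 686.7 + 549.3 = 1236 N.
The horizontal driving force is P cos α = 460.9 N, so equilibrium needs friction f = 460.9 N.
The static-friction limit is μ_s N = 383.1 N.
The required friction exceeds μ_s N, so the container moves and f = μ_k N = 272 N.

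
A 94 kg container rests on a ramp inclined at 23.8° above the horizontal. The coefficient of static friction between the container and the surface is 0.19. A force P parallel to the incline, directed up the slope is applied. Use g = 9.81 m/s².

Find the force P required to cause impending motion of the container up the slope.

At impending motion up the slope, friction acts down-slope at its limit: f = μ_s N.
P is parallel to the surface, so N = m g cos θ = 844 N.
Along the incline: P = m g sin θ + μ_s N = 372 + 0.19×844 = 532 N.

P ≈ 532 N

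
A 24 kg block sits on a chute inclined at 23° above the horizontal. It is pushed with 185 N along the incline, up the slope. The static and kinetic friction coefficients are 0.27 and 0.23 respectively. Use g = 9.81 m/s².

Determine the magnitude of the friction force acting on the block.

f ≈ 49.8 N (down the incline)

Normal force: N = m g cos θ = 24 × 9.81 × cos 23° = 216.7 N.
The friction needed for equilibrium is m g sin θ − P = 91.99 − 185 = -93.01 N, measured positive up-slope.
The static-friction ceiling is μ_s N = 0.27 × 216.7 = 58.52 N.
Since |-93.01| > 58.52 N, static friction cannot hold it; the block slides up the incline and kinetic friction applies: f = μ_k N = 0.23 × 216.7 = 49.8 N.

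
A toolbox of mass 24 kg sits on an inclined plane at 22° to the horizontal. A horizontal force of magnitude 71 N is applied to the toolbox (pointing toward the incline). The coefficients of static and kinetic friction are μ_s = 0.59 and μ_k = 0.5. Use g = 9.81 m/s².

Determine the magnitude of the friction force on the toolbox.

The horizontal push has a component P sin θ into the surface, so N = m g cos θ + P sin θ = 218.3 + 26.6 = 244.9 N.
Parallel to the incline: P cos θ − m g sin θ = 65.83 − 88.2 = -22.37 N; the friction needed to balance this is 22.37 N acting up the slope.
The limit of static friction is μ_s N = 144.5 N.
Since 22.37 N is within the 144.5 N limit, the toolbox stays put and friction is exactly 22.4 N.

f ≈ 22.4 N (up the incline)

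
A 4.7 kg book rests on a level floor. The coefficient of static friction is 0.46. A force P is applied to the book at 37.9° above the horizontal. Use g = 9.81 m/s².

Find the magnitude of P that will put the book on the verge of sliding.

P ≈ 19.8 N

N = m g − P sin α (the pull lifts the book).
At impending slip, P cos α = μ_s N = μ_s (m g − P sin α).
Solving: P (cos α + μ_s sin α) = μ_s m g → P = 0.46×46.1/(cos 37.9° + 0.46 sin 37.9°) = 21.2/1.072 = 19.8 N.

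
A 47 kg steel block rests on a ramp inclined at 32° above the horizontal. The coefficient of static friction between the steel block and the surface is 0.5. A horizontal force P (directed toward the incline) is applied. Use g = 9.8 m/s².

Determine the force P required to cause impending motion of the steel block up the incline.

At impending motion up the slope, friction acts down-slope at its limit: f = μ_s N.
Perpendicular to the incline: N = m g cos θ + P sin θ.
Along the incline: P cos θ = m g sin θ + μ_s N = m g sin θ + μ_s (m g cos θ + P sin θ).
Solving, P (cos θ − μ_s sin θ) = m g (sin θ + μ_s cos θ), so P = 47×9.8×(sin 32° + 0.5 cos 32°)/(cos 32° − 0.5 sin 32°) = 461×0.9539/0.5831 = 754 N.

P ≈ 754 N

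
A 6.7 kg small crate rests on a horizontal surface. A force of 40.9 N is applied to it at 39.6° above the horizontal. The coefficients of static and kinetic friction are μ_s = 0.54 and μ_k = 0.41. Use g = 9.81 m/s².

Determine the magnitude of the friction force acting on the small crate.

N = m g − P sin α = 65.73 − 40.9×sin 39.6° = 39.66 N.
Horizontally, friction must balance P cos α = 31.51 N.
The static-friction limit is μ_s N = 21.41 N.
The required friction exceeds μ_s N, so the small crate moves and f = μ_k N = 16.3 N.

f ≈ 16.3 N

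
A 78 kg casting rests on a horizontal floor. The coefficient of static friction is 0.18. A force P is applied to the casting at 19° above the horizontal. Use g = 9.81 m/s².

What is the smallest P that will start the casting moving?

P ≈ 137 N

N = m g − P sin α (the pull lifts the casting).
At impending slip, P cos α = μ_s N = μ_s (m g − P sin α).
Solving: P (cos α + μ_s sin α) = μ_s m g → P = 0.18×765/(cos 19° + 0.18 sin 19°) = 138/1.004 = 137 N.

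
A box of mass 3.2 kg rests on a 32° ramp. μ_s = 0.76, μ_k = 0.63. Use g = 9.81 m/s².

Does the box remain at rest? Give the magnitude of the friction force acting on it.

f ≈ 16.6 N

N = m g cos θ = 26.6 N.
Down-slope weight component: m g sin θ = 16.6 N.
μ_s N = 20.2 N.
16.6 ≤ 20.2 N, so it stays put; friction = 16.6 N.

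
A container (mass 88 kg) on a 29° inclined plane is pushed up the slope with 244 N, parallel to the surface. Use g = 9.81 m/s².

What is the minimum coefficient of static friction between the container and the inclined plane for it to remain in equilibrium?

N = m g cos θ = 755 N.
Friction must make up the shortfall along the incline: f = m g sin θ − P = 418.5 − 244 = 174.5 N.
At the threshold f = μ_s N, so μ_s,min = 174.5/755 = 0.231.

μ_s,min ≈ 0.231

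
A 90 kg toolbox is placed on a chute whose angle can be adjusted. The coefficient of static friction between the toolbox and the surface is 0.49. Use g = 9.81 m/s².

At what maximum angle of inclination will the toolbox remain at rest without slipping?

θ_max ≈ 26.1°

At the slip threshold, m g sin θ = μ_s · m g cos θ, so tan θ = μ_s.
θ_max = arctan(0.49) = 26.1°.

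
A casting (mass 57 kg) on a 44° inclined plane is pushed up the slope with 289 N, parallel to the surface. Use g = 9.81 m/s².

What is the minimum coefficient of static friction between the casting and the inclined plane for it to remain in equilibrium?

N = m g cos θ = 402.2 N.
Friction must make up the shortfall along the incline: f = m g sin θ − P = 388.4 − 289 = 99.43 N.
At the threshold f = μ_s N, so μ_s,min = 99.43/402.2 = 0.247.

μ_s,min ≈ 0.247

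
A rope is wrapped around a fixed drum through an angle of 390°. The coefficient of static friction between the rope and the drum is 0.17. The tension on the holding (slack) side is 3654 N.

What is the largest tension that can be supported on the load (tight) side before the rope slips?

T_max ≈ 11600 N

At impending slip the capstan equation gives T₂/T₁ = e^{μβ} with β in radians.
β = 390° × π/180 = 6.807 rad.
e^{μβ} = e^{0.17×6.807} = 3.181.
T₂ = T₁ · e^{μβ} = 3654 × 3.181 = 11600 N.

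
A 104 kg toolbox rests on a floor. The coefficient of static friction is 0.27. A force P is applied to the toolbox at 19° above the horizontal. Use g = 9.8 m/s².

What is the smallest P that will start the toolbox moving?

P ≈ 266 N

N = m g − P sin α (the pull lifts the toolbox).
At impending slip, P cos α = μ_s N = μ_s (m g − P sin α).
Solving: P (cos α + μ_s sin α) = μ_s m g → P = 0.27×1020/(cos 19° + 0.27 sin 19°) = 275/1.033 = 266 N.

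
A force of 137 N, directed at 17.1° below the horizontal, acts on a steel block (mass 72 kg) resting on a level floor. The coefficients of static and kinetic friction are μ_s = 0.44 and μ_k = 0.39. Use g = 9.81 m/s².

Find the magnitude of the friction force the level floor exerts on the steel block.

N = m g + P sin α = 706.3 + 137×sin 17.1° = 746.6 N.
Horizontally, friction must balance P cos α = 130.9 N.
The static-friction limit is μ_s N = 328.5 N.
130.9 ≤ 328.5 N → static; friction equals the required 131 N.

f ≈ 131 N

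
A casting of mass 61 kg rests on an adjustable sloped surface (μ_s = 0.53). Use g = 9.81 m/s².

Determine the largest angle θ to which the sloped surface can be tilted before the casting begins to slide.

θ_max ≈ 27.9°

At the slip threshold, m g sin θ = μ_s · m g cos θ, so tan θ = μ_s.
θ_max = arctan(0.53) = 27.9°.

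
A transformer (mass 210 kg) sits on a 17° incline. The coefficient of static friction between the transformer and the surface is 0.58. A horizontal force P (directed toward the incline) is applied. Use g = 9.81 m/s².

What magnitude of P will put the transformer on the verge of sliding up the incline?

At impending motion up the slope, friction acts down-slope at its limit: f = μ_s N.
Perpendicular to the incline: N = m g cos θ + P sin θ.
Along the incline: P cos θ = m g sin θ + μ_s N = m g sin θ + μ_s (m g cos θ + P sin θ).
Solving, P (cos θ − μ_s sin θ) = m g (sin θ + μ_s cos θ), so P = 210×9.81×(sin 17° + 0.58 cos 17°)/(cos 17° − 0.58 sin 17°) = 2060×0.847/0.7867 = 2220 N.

P ≈ 2220 N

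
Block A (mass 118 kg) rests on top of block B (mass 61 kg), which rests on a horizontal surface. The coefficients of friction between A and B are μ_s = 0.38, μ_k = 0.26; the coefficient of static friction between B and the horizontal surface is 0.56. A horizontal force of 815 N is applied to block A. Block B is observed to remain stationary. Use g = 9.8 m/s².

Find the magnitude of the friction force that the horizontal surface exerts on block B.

f ≈ 301 N

The normal force B exerts on A is simply A's weight, N₁ = 1156 N.
So the A–B interface can sustain at most μ_s N₁ = 439.4 N of static friction.
Since P = 815 N > 439.4 N, A slides on B; the A–B friction is kinetic: f₁ = μ_k N₁ = 0.26×1156 = 301 N.
B experiences an equal 301 N forward from A (third law). B is in equilibrium, so the floor supplies f₂ = 301 N of static friction (limit μ_s(m_A+m_B)g = 982.4 N, not exceeded).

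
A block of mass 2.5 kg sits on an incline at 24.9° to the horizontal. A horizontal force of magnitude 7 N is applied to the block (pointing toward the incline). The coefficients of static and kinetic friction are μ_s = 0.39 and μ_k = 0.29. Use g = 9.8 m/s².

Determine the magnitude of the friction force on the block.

Resolve perpendicular to the incline: N = m g cos θ + P sin θ = 2.5×9.8×cos 24.9° + 7×sin 24.9° = 25.17 N.
Along the incline, the net driving force (taking up-slope positive) is P cos θ − m g sin θ = 6.349 − 10.32 = -3.966 N, so equilibrium requires friction f = 3.966 N (up-slope).
The limit of static friction is μ_s N = 9.816 N.
Since 3.966 N is within the 9.816 N limit, the block stays put and friction is exactly 3.97 N.

f ≈ 3.97 N (up the incline)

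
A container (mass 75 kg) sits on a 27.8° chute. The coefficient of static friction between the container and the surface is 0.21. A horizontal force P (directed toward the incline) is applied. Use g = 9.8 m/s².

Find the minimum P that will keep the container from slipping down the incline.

P_min ≈ 210 N

The container tends to slide down (tan θ > μ_s), so at the point of impending slip friction acts up-slope at its limit: f = μ_s N.
Perpendicular to the incline: N = m g cos θ + P sin θ.
Along the incline: P cos θ + μ_s N = m g sin θ, i.e. P cos θ + μ_s (m g cos θ + P sin θ) = m g sin θ.
Solving, P (cos θ + μ_s sin θ) = m g (sin θ − μ_s cos θ), so P = 735×0.2806/0.9825 = 210 N.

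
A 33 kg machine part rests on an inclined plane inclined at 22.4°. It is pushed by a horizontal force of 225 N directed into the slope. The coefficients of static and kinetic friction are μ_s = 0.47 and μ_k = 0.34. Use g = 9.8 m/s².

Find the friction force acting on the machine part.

f ≈ 84.8 N (down the incline)

The horizontal push has a component P sin θ into the surface, so N = m g cos θ + P sin θ = 299 + 85.74 = 384.7 N.
Along the incline, the net driving force (taking up-slope positive) is P cos θ − m g sin θ = 208 − 123.2 = 84.78 N, so equilibrium requires friction f = -84.78 N (down-slope).
The limit of static friction is μ_s N = 180.8 N.
|f_req| = 84.78 ≤ 180.8 N → the machine part is in equilibrium; friction equals the required value.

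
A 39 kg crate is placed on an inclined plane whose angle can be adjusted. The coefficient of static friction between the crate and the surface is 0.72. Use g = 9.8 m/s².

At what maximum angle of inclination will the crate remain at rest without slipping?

θ_max ≈ 35.8°

At the slip threshold, m g sin θ = μ_s · m g cos θ, so tan θ = μ_s.
θ_max = arctan(0.72) = 35.8°.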